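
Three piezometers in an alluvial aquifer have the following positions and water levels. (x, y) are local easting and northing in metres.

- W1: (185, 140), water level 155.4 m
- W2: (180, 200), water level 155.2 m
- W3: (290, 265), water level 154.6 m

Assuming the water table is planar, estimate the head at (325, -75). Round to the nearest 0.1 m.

Differences from W1: to W2 (Δx, Δy, Δh) = (-5, 60, -0.2); to W3 = (105, 125, -0.8).
Determinant of the coordinate differences = (-5)·125 − 105·60 = -6925.
∂h/∂x = [(-0.2)·125 − (-0.8)·60] / -6925 = -0.003321
∂h/∂y = [(-5)·(-0.8) − 105·(-0.2)] / -6925 = -0.003610
h(325, -75) = 155.4 + (-0.003321)·(140) + (-0.003610)·(-215) = 155.4 -0.465 +0.776 = 155.711 m.

155.7 m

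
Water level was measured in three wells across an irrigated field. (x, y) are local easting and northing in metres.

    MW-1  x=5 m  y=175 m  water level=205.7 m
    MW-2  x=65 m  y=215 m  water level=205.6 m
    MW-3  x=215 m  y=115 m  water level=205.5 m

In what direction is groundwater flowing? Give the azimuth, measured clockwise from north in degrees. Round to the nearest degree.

057°

With h = a·x + b·y + c and MW-1 as origin, the differences give:
  60·a + 40·b = -0.1
  210·a + (-60)·b = -0.2
Eliminate b (×(-60) and ×40, subtract): -12000·a = 14.00 → a = ∂h/∂x = -0.001167
Back-substitute: b = ∂h/∂y = -0.0007500.
Flow direction (−∇h) has components (+0.001167 E, +0.0007500 N).
Azimuth = atan2(E, N) = atan2(+0.001167, +0.0007500) = 57.3° ≈ 057°.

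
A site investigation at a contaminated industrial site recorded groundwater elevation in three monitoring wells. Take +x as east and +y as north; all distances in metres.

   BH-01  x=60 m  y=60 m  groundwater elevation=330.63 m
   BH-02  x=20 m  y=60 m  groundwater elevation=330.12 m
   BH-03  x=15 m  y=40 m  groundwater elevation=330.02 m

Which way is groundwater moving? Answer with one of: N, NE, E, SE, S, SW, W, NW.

Differences from BH-01: to BH-02 (Δx, Δy, Δh) = (-40, 0, -0.51); to BH-03 = (-45, -20, -0.61).
Determinant of the coordinate differences = (-40)·(-20) − (-45)·0 = 800.
∂h/∂x = [(-0.51)·(-20) − (-0.61)·0] / 800 = +0.01275
∂h/∂y = [(-40)·(-0.61) − (-45)·(-0.51)] / 800 = +0.001813
Flow = −∇h = (-0.01275 east, -0.001813 north), which points west.

W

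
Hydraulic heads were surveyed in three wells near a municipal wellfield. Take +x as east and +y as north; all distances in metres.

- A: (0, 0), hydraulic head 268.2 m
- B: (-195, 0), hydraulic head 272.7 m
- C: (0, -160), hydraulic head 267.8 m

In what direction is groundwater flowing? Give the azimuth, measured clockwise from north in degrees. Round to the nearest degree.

096°

∂h/∂x = (272.7 − 268.2) / (-195 − 0) = -0.02308
∂h/∂y = (267.8 − 268.2) / (-160 − 0) = +0.002500
Flow direction (−∇h) has components (+0.02308 E, -0.002500 N).
Azimuth = atan2(E, N) = atan2(+0.02308, -0.002500) = 96.2° ≈ 096°.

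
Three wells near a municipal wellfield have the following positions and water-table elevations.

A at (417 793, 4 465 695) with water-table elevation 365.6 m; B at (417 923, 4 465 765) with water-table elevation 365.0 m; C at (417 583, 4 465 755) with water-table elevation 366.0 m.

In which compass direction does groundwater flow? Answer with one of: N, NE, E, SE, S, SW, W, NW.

Differences from A: to B (Δx, Δy, Δh) = (130, 70, -0.6); to C = (-210, 60, +0.4).
Solve a·Δx + b·Δy = Δh: det = 130·60 − (-210)·70 = 22500.
∂h/∂x = [(-0.6)·60 − (+0.4)·70] / 22500 = -0.002844
∂h/∂y = [130·(+0.4) − (-210)·(-0.6)] / 22500 = -0.003289
Flow = −∇h = (+0.002844 east, +0.003289 north), which points northeast.

NE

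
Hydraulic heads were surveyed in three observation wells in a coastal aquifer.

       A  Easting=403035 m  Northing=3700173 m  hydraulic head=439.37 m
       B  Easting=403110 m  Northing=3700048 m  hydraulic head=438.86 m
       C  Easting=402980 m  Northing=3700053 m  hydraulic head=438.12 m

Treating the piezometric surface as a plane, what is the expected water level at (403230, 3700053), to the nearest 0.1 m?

439.6 m

Taking A as reference: B−A = (75, -125, -0.51); C−A = (-55, -120, -1.25).
Solve a·Δx + b·Δy = Δh: det = 75·(-120) − (-55)·(-125) = -15875.
∂h/∂x = [(-0.51)·(-120) − (-1.25)·(-125)] / -15875 = +0.005987
∂h/∂y = [75·(-1.25) − (-55)·(-0.51)] / -15875 = +0.007672
h(403230, 3700053) = 439.37 + (+0.005987)·(195) + (+0.007672)·(-120) = 439.37 +1.168 -0.921 = 439.617 m.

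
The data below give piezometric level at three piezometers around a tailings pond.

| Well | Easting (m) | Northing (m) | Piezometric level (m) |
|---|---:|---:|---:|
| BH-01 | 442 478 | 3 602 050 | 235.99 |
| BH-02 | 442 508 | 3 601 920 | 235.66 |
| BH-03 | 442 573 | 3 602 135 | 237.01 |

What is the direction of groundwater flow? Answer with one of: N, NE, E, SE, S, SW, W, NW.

SW

Differences from BH-01: to BH-02 (Δx, Δy, Δh) = (30, -130, -0.33); to BH-03 = (95, 85, +1.02).
Solve a·Δx + b·Δy = Δh: det = 30·85 − 95·(-130) = 14900.
∂h/∂x = [(-0.33)·85 − (+1.02)·(-130)] / 14900 = +0.007017
∂h/∂y = [30·(+1.02) − 95·(-0.33)] / 14900 = +0.004158
Flow = −∇h = (-0.007017 east, -0.004158 north), which points southwest.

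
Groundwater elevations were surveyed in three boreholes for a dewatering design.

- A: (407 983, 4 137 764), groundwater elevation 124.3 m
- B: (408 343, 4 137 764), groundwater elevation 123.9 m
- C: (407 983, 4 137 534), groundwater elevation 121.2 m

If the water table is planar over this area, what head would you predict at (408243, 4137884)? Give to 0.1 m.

125.6 m

∂h/∂x = (123.9 − 124.3) / (408343 − 407983) = -0.001111
∂h/∂y = (121.2 − 124.3) / (4137534 − 4137764) = +0.01348
h(408243, 4137884) = 124.3 + (-0.001111)·(260) + (+0.01348)·(120) = 124.3 -0.289 +1.617 = 125.629 m.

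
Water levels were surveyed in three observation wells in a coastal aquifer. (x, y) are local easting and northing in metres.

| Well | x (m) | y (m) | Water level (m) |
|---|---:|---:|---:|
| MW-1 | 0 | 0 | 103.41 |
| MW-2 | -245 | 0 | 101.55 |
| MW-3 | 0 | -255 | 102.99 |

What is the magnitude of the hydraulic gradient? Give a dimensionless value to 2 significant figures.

0.0078

∂h/∂x = (101.55 − 103.41) / (-245 − 0) = +0.007592
∂h/∂y = (102.99 − 103.41) / (-255 − 0) = +0.001647
|∇h| = √(0.007592² + 0.001647²) = 0.007769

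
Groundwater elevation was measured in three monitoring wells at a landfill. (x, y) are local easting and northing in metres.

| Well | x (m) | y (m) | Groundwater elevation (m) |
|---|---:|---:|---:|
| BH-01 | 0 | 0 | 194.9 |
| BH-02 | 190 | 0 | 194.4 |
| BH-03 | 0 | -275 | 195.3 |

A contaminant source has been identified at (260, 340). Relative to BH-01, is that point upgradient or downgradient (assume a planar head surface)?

downgradient

∂h/∂x = (194.4 − 194.9) / (190 − 0) = -0.002632
∂h/∂y = (195.3 − 194.9) / (-275 − 0) = -0.001455
Head at (260, 340) = 194.9 + (-0.002632)·(260) + (-0.001455)·(340) = 193.72 m.
That is lower than the 194.9 m at BH-01, so the point is downgradient.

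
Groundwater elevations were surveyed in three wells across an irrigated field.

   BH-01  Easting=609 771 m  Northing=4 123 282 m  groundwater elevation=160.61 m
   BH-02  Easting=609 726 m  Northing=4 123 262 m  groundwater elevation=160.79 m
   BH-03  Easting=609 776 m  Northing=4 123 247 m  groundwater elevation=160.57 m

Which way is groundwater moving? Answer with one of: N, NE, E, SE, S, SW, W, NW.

With h = a·x + b·y + c and BH-01 as origin, the differences give:
  (-45)·a + (-20)·b = +0.18
  5·a + (-35)·b = -0.04
Eliminate b (×(-35) and ×(-20), subtract): 1675·a = -7.100 → a = ∂h/∂x = -0.004239
Back-substitute: b = ∂h/∂y = +0.0005373.
Flow = −∇h = (+0.004239 east, -0.0005373 north), which points east.

E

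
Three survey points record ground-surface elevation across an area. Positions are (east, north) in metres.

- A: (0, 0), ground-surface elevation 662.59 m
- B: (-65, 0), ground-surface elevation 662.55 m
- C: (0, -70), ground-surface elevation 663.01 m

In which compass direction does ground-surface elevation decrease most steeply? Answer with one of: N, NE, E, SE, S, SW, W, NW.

N

∂z/∂x = (662.55 − 662.59) / (-65 − 0) = +0.0006154
∂z/∂y = (663.01 − 662.59) / (-70 − 0) = -0.006000
Steepest decrease is along −∇f = (-0.0006154 E, +0.006000 N) → north.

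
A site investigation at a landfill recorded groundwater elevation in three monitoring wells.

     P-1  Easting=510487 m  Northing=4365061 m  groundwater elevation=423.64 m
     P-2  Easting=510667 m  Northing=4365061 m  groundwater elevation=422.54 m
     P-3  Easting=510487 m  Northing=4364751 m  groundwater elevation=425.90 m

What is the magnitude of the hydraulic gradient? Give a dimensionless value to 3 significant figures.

0.00951

∂h/∂x = (422.54 − 423.64) / (510667 − 510487) = -0.006111
∂h/∂y = (425.90 − 423.64) / (4364751 − 4365061) = -0.007290
|∇h| = √(-0.006111² + -0.007290²) = 0.009513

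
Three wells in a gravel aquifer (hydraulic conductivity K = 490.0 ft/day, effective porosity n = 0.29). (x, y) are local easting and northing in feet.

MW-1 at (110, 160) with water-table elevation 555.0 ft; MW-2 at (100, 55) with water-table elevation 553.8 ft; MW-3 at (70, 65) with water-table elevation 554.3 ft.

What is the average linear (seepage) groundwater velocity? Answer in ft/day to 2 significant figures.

30 ft/day

Differences from MW-1: to MW-2 (Δx, Δy, Δh) = (-10, -105, -1.2); to MW-3 = (-40, -95, -0.7).
Solve a·Δx + b·Δy = Δh: det = (-10)·(-95) − (-40)·(-105) = -3250.
∂h/∂x = [(-1.2)·(-95) − (-0.7)·(-105)] / -3250 = -0.01246
∂h/∂y = [(-10)·(-0.7) − (-40)·(-1.2)] / -3250 = +0.01262
|∇h| = √(-0.01246² + 0.01262²) = 0.01773
Seepage velocity v = K·i/n = 490.0 × 0.01773 / 0.29 = 29.96 ft/day.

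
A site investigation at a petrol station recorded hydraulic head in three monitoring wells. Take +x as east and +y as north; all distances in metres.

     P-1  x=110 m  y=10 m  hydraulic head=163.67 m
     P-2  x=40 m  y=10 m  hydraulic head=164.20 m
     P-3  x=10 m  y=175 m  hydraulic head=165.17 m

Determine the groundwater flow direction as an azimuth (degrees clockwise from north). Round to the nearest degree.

With h = a·x + b·y + c and P-1 as origin, the differences give:
  (-70)·a + 0·b = +0.53
  (-100)·a + 165·b = +1.50
Eliminate b (×165 and ×0, subtract): -11550·a = 87.450 → a = ∂h/∂x = -0.007571
Back-substitute: b = ∂h/∂y = +0.004502.
Flow direction (−∇h) has components (+0.007571 E, -0.004502 N).
Azimuth = atan2(E, N) = atan2(+0.007571, -0.004502) = 120.7° ≈ 121°.

121°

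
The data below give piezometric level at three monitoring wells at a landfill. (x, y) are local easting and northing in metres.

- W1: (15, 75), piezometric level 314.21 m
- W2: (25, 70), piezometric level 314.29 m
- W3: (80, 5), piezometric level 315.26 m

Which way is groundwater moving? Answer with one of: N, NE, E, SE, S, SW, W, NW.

N

With h = a·x + b·y + c and W1 as origin, the differences give:
  10·a + (-5)·b = +0.08
  65·a + (-70)·b = +1.05
Eliminate b (×(-70) and ×(-5), subtract): -375·a = -0.350 → a = ∂h/∂x = +0.0009333
Back-substitute: b = ∂h/∂y = -0.01413.
Flow = −∇h = (-0.0009333 east, +0.01413 north), which points north.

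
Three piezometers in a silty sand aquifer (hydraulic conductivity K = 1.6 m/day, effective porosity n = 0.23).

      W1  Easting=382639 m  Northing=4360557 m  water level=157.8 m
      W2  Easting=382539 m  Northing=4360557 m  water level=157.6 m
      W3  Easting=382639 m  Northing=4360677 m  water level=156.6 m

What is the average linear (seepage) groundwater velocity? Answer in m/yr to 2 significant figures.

26 m/yr

∂h/∂x = (157.6 − 157.8) / (382539 − 382639) = +0.002000
∂h/∂y = (156.6 − 157.8) / (4360677 − 4360557) = -0.01000
|∇h| = √(0.002000² + -0.01000²) = 0.0102
Seepage velocity v = K·i/n = 1.6 × 0.0102 / 0.23 = 0.07096 m/day = 25.92 m/yr.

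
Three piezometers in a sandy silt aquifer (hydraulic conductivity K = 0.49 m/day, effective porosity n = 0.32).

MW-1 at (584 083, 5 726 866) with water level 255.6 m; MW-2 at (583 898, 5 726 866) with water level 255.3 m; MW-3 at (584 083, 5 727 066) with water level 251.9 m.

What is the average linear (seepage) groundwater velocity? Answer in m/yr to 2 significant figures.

10 m/yr

∂h/∂x = (255.3 − 255.6) / (583898 − 584083) = +0.001622
∂h/∂y = (251.9 − 255.6) / (5727066 − 5726866) = -0.01850
|∇h| = √(0.001622² + -0.01850²) = 0.01857
Seepage velocity v = K·i/n = 0.49 × 0.01857 / 0.32 = 0.02844 m/day = 10.39 m/yr.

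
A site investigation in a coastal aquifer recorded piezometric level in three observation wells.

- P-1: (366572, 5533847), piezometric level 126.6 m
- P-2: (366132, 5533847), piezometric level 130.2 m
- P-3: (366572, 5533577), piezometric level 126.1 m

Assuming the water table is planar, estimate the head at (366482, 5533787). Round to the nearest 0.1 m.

127.2 m

∂h/∂x = (130.2 − 126.6) / (366132 − 366572) = -0.008182
∂h/∂y = (126.1 − 126.6) / (5533577 − 5533847) = +0.001852
h(366482, 5533787) = 126.6 + (-0.008182)·(-90) + (+0.001852)·(-60) = 126.6 +0.736 -0.111 = 127.225 m.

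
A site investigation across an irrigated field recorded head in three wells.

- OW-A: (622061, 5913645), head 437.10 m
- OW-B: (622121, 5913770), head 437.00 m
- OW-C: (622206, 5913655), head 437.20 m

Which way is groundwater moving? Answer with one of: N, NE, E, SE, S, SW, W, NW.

NW

Differences from OW-A: to OW-B (Δx, Δy, Δh) = (60, 125, -0.10); to OW-C = (145, 10, +0.10).
Solve a·Δx + b·Δy = Δh: det = 60·10 − 145·125 = -17525.
∂h/∂x = [(-0.10)·10 − (+0.10)·125] / -17525 = +0.0007703
∂h/∂y = [60·(+0.10) − 145·(-0.10)] / -17525 = -0.001170
Flow = −∇h = (-0.0007703 east, +0.001170 north), which points northwest.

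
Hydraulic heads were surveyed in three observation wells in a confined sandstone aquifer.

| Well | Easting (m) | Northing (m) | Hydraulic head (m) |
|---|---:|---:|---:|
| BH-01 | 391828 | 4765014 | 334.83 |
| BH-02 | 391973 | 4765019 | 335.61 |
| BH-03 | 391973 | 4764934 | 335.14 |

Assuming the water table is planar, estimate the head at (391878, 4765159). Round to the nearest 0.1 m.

Three-point gradient (reference BH-01): Δ to BH-02 = (145, 5, +0.78), Δ to BH-03 = (145, -80, +0.31).
∂h/∂x = +0.005189, ∂h/∂y = +0.005529 (det = -12325).
h(391878, 4765159) = 334.83 + (+0.005189)·(50) + (+0.005529)·(145) = 334.83 +0.259 +0.802 = 335.891 m.

335.9 m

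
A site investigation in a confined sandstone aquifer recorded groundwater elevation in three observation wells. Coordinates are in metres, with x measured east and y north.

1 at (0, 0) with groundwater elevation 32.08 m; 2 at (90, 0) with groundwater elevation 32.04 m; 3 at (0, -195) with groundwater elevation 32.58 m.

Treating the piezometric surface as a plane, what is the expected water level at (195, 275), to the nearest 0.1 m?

31.3 m

∂h/∂x = (32.04 − 32.08) / (90 − 0) = -0.0004444
∂h/∂y = (32.58 − 32.08) / (-195 − 0) = -0.002564
h(195, 275) = 32.08 + (-0.0004444)·(195) + (-0.002564)·(275) = 32.08 -0.087 -0.705 = 31.288 m.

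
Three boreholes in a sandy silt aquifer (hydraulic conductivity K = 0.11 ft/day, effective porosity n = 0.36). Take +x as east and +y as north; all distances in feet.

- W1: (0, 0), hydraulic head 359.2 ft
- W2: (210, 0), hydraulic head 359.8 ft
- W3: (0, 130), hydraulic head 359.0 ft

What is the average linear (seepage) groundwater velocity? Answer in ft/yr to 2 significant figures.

∂h/∂x = (359.8 − 359.2) / (210 − 0) = +0.002857
∂h/∂y = (359.0 − 359.2) / (130 − 0) = -0.001538
|∇h| = √(0.002857² + -0.001538²) = 0.003245
Seepage velocity v = K·i/n = 0.11 × 0.003245 / 0.36 = 0.0009915 ft/day = 0.3621 ft/yr.

0.36 ft/yr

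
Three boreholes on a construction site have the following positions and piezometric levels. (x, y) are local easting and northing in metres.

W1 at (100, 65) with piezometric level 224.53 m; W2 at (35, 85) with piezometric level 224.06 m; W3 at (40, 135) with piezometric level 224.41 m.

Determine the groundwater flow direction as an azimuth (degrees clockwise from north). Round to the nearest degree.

236°

Differences from W1: to W2 (Δx, Δy, Δh) = (-65, 20, -0.47); to W3 = (-60, 70, -0.12).
Determinant of the coordinate differences = (-65)·70 − (-60)·20 = -3350.
∂h/∂x = [(-0.47)·70 − (-0.12)·20] / -3350 = +0.009104
∂h/∂y = [(-65)·(-0.12) − (-60)·(-0.47)] / -3350 = +0.006090
Flow direction (−∇h) has components (-0.009104 E, -0.006090 N).
Azimuth = atan2(E, N) = atan2(-0.009104, -0.006090) = 236.2° ≈ 236°.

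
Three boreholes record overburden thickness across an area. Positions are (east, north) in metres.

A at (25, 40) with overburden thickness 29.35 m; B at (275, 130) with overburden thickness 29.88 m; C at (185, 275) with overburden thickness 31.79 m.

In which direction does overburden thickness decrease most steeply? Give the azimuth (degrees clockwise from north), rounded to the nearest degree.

170°

With d = a·x + b·y + c and A as origin, the differences give:
  250·a + 90·b = +0.53
  160·a + 235·b = +2.44
Eliminate b (×235 and ×90, subtract): 44350·a = -95.050 → a = ∂d/∂x = -0.002143
Back-substitute: b = ∂d/∂y = +0.01184.
Steepest decrease is along −∇f: components (+0.002143 E, -0.01184 N).
Azimuth = atan2(+0.002143, -0.01184) = 169.7° ≈ 170°.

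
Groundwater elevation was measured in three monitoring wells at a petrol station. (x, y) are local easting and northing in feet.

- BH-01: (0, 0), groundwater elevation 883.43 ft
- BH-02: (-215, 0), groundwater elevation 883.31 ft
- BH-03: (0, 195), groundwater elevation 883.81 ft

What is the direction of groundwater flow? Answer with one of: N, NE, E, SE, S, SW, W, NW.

∂h/∂x = (883.31 − 883.43) / (-215 − 0) = +0.0005581
∂h/∂y = (883.81 − 883.43) / (195 − 0) = +0.001949
Flow = −∇h = (-0.0005581 east, -0.001949 north), which points south.

S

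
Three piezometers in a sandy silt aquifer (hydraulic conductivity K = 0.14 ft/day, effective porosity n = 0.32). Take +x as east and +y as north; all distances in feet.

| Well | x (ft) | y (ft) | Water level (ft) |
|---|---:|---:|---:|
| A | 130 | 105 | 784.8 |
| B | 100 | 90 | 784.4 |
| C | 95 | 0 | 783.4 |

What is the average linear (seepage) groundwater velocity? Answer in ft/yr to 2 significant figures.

Three-point gradient (reference A): Δ to B = (-30, -15, -0.4), Δ to C = (-35, -105, -1.4).
∂h/∂x = +0.008000, ∂h/∂y = +0.01067 (det = 2625).
|∇h| = √(0.008000² + 0.01067²) = 0.01334
Seepage velocity v = K·i/n = 0.14 × 0.01334 / 0.32 = 0.005836 ft/day = 2.132 ft/yr.

2.1 ft/yr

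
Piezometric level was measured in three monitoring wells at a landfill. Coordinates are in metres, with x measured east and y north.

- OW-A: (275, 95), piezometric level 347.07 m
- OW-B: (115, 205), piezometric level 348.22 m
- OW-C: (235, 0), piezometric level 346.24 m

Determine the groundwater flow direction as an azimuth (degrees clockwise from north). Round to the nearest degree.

Differences from OW-A: to OW-B (Δx, Δy, Δh) = (-160, 110, +1.15); to OW-C = (-40, -95, -0.83).
Determinant of the coordinate differences = (-160)·(-95) − (-40)·110 = 19600.
∂h/∂x = [(+1.15)·(-95) − (-0.83)·110] / 19600 = -0.0009158
∂h/∂y = [(-160)·(-0.83) − (-40)·(+1.15)] / 19600 = +0.009122
Flow direction (−∇h) has components (+0.0009158 E, -0.009122 N).
Azimuth = atan2(E, N) = atan2(+0.0009158, -0.009122) = 174.3° ≈ 174°.

174°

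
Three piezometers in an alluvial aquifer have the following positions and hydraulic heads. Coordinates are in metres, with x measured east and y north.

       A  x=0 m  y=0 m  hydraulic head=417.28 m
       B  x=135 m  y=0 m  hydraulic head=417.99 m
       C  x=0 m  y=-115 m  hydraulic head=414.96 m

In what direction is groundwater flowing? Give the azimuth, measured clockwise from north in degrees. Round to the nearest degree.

195°

∂h/∂x = (417.99 − 417.28) / (135 − 0) = +0.005259
∂h/∂y = (414.96 − 417.28) / (-115 − 0) = +0.02017
Flow direction (−∇h) has components (-0.005259 E, -0.02017 N).
Azimuth = atan2(E, N) = atan2(-0.005259, -0.02017) = 194.6° ≈ 195°.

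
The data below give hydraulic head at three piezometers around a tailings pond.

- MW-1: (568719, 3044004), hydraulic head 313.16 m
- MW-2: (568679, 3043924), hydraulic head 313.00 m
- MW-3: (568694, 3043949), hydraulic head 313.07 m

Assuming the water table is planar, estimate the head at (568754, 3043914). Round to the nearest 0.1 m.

313.6 m

Three-point gradient (reference MW-1): Δ to MW-2 = (-40, -80, -0.16), Δ to MW-3 = (-25, -55, -0.09).
∂h/∂x = +0.008000, ∂h/∂y = -0.002000 (det = 200).
h(568754, 3043914) = 313.16 + (+0.008000)·(35) + (-0.002000)·(-90) = 313.16 +0.280 +0.180 = 313.620 m.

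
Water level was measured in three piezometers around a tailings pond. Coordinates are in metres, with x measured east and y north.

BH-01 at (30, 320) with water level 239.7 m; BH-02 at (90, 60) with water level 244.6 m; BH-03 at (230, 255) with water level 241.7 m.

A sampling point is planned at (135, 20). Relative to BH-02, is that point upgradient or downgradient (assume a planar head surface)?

upgradient

With h = a·x + b·y + c and BH-01 as origin, the differences give:
  60·a + (-260)·b = +4.9
  200·a + (-65)·b = +2.0
Eliminate b (×(-65) and ×(-260), subtract): 48100·a = 201.50 → a = ∂h/∂x = +0.004189
Back-substitute: b = ∂h/∂y = -0.01788.
Head at (135, 20) = 239.7 + (+0.004189)·(105) + (-0.01788)·(-300) = 245.50 m.
That is higher than the 244.6 m at BH-02, so the point is upgradient.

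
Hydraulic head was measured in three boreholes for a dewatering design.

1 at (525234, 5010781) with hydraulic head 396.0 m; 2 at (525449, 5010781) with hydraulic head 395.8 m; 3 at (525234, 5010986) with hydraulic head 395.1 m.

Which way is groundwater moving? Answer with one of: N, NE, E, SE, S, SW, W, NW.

∂h/∂x = (395.8 − 396.0) / (525449 − 525234) = -0.0009302
∂h/∂y = (395.1 − 396.0) / (5010986 − 5010781) = -0.004390
Flow = −∇h = (+0.0009302 east, +0.004390 north), which points north.

N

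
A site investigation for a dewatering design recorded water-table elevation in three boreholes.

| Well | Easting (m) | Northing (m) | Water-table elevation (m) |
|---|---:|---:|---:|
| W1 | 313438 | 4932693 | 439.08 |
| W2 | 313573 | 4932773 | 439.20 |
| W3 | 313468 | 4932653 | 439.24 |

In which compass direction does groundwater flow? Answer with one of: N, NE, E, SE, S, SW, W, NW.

NW

With h = a·x + b·y + c and W1 as origin, the differences give:
  135·a + 80·b = +0.12
  30·a + (-40)·b = +0.16
Eliminate b (×(-40) and ×80, subtract): -7800·a = -17.600 → a = ∂h/∂x = +0.002256
Back-substitute: b = ∂h/∂y = -0.002308.
Flow = −∇h = (-0.002256 east, +0.002308 north), which points northwest.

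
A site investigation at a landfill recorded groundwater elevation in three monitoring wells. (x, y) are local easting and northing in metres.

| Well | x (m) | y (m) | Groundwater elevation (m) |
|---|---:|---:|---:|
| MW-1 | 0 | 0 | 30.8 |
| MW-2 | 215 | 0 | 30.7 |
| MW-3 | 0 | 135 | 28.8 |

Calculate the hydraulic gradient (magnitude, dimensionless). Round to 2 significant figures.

∂h/∂x = (30.7 − 30.8) / (215 − 0) = -0.0004651
∂h/∂y = (28.8 − 30.8) / (135 − 0) = -0.01481
|∇h| = √(-0.0004651² + -0.01481²) = 0.01482

0.015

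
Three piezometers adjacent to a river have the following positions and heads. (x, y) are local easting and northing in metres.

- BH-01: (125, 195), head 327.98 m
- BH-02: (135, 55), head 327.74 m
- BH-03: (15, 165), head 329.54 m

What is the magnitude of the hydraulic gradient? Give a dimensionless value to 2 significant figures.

Differences from BH-01: to BH-02 (Δx, Δy, Δh) = (10, -140, -0.24); to BH-03 = (-110, -30, +1.56).
Determinant of the coordinate differences = 10·(-30) − (-110)·(-140) = -15700.
∂h/∂x = [(-0.24)·(-30) − (+1.56)·(-140)] / -15700 = -0.01437
∂h/∂y = [10·(+1.56) − (-110)·(-0.24)] / -15700 = +0.0006879
|∇h| = √(-0.01437² + 0.0006879²) = 0.01439

0.014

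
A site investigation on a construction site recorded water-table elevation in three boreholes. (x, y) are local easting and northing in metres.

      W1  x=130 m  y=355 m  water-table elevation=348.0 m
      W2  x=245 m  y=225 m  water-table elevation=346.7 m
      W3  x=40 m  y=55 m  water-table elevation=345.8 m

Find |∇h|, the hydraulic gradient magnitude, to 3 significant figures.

Taking W1 as reference: W2−W1 = (115, -130, -1.3); W3−W1 = (-90, -300, -2.2).
Determinant of the coordinate differences = 115·(-300) − (-90)·(-130) = -46200.
∂h/∂x = [(-1.3)·(-300) − (-2.2)·(-130)] / -46200 = -0.002251
∂h/∂y = [115·(-2.2) − (-90)·(-1.3)] / -46200 = +0.008009
|∇h| = √(-0.002251² + 0.008009²) = 0.008319

0.00832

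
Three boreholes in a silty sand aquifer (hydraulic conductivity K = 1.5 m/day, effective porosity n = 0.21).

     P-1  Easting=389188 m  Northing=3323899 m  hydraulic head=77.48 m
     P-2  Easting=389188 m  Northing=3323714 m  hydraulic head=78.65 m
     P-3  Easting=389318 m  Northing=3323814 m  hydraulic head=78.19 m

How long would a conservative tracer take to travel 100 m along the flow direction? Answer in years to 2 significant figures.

Taking P-1 as reference: P-2−P-1 = (0, -185, +1.17); P-3−P-1 = (130, -85, +0.71).
Solve a·Δx + b·Δy = Δh: det = 0·(-85) − 130·(-185) = 24050.
∂h/∂x = [(+1.17)·(-85) − (+0.71)·(-185)] / 24050 = +0.001326
∂h/∂y = [0·(+0.71) − 130·(+1.17)] / 24050 = -0.006324
|∇h| = √(0.001326² + -0.006324²) = 0.006462
Seepage velocity v = K·i/n = 1.5 × 0.006462 / 0.21 = 0.04616 m/day.
t = 100 / 0.04616 = 2166 days = 5.93 years.

5.9 years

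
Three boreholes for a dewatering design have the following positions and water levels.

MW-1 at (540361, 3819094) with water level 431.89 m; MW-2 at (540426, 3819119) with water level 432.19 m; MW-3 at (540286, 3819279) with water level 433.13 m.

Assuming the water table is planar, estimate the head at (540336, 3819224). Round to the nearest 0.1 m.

432.8 m

With h = a·x + b·y + c and MW-1 as origin, the differences give:
  65·a + 25·b = +0.30
  (-75)·a + 185·b = +1.24
Eliminate b (×185 and ×25, subtract): 13900·a = 24.500 → a = ∂h/∂x = +0.001763
Back-substitute: b = ∂h/∂y = +0.007417.
h(540336, 3819224) = 431.89 + (+0.001763)·(-25) + (+0.007417)·(130) = 431.89 -0.044 +0.964 = 432.810 m.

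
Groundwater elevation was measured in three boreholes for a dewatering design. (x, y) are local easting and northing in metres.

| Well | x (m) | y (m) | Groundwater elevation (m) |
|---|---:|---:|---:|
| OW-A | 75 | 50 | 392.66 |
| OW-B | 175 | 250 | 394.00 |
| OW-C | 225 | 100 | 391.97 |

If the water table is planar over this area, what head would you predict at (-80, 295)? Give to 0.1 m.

Differences from OW-A: to OW-B (Δx, Δy, Δh) = (100, 200, +1.34); to OW-C = (150, 50, -0.69).
Solve a·Δx + b·Δy = Δh: det = 100·50 − 150·200 = -25000.
∂h/∂x = [(+1.34)·50 − (-0.69)·200] / -25000 = -0.008200
∂h/∂y = [100·(-0.69) − 150·(+1.34)] / -25000 = +0.01080
h(-80, 295) = 392.66 + (-0.008200)·(-155) + (+0.01080)·(245) = 392.66 +1.271 +2.646 = 396.577 m.

396.6 m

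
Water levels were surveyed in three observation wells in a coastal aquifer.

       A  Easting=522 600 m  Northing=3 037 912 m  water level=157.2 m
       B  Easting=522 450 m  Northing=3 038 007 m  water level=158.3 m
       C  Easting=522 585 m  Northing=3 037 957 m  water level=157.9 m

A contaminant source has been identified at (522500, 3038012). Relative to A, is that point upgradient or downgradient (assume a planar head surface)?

upgradient

Taking A as reference: B−A = (-150, 95, +1.1); C−A = (-15, 45, +0.7).
Solve a·Δx + b·Δy = Δh: det = (-150)·45 − (-15)·95 = -5325.
∂h/∂x = [(+1.1)·45 − (+0.7)·95] / -5325 = +0.003192
∂h/∂y = [(-150)·(+0.7) − (-15)·(+1.1)] / -5325 = +0.01662
Head at (522500, 3038012) = 157.2 + (+0.003192)·(-100) + (+0.01662)·(100) = 158.54 m.
That is higher than the 157.2 m at A, so the point is upgradient.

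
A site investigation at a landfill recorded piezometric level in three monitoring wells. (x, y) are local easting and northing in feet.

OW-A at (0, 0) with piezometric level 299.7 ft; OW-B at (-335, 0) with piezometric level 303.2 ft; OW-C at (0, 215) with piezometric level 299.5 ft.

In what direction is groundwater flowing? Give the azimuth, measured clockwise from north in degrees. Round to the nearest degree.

∂h/∂x = (303.2 − 299.7) / (-335 − 0) = -0.01045
∂h/∂y = (299.5 − 299.7) / (215 − 0) = -0.0009302
Flow direction (−∇h) has components (+0.01045 E, +0.0009302 N).
Azimuth = atan2(E, N) = atan2(+0.01045, +0.0009302) = 84.9° ≈ 085°.

085°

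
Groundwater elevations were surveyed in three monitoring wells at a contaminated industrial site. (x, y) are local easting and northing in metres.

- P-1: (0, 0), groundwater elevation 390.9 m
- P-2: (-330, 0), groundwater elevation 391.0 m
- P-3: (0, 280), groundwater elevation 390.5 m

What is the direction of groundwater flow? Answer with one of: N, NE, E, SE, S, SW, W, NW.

∂h/∂x = (391.0 − 390.9) / (-330 − 0) = -0.0003030
∂h/∂y = (390.5 − 390.9) / (280 − 0) = -0.001429
Flow = −∇h = (+0.0003030 east, +0.001429 north), which points north.

N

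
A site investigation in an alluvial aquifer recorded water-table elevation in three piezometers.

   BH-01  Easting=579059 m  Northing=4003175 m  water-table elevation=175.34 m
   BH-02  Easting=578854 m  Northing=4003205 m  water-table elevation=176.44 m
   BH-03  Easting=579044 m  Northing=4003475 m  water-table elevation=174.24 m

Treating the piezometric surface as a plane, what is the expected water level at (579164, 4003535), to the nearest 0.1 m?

173.3 m

Differences from BH-01: to BH-02 (Δx, Δy, Δh) = (-205, 30, +1.10); to BH-03 = (-15, 300, -1.10).
Solve a·Δx + b·Δy = Δh: det = (-205)·300 − (-15)·30 = -61050.
∂h/∂x = [(+1.10)·300 − (-1.10)·30] / -61050 = -0.005946
∂h/∂y = [(-205)·(-1.10) − (-15)·(+1.10)] / -61050 = -0.003964
h(579164, 4003535) = 175.34 + (-0.005946)·(105) + (-0.003964)·(360) = 175.34 -0.624 -1.427 = 173.289 m.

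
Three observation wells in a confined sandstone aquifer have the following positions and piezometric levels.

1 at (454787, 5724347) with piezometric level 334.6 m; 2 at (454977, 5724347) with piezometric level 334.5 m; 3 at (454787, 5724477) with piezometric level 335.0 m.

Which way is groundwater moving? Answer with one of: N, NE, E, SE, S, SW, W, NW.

∂h/∂x = (334.5 − 334.6) / (454977 − 454787) = -0.0005263
∂h/∂y = (335.0 − 334.6) / (5724477 − 5724347) = +0.003077
Flow = −∇h = (+0.0005263 east, -0.003077 north), which points south.

S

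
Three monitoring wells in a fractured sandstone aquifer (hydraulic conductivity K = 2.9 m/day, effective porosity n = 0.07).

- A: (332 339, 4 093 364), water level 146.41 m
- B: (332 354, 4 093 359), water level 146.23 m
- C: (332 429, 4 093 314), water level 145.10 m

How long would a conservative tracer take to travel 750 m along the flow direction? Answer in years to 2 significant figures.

With h = a·x + b·y + c and A as origin, the differences give:
  15·a + (-5)·b = -0.18
  90·a + (-50)·b = -1.31
Eliminate b (×(-50) and ×(-5), subtract): -300·a = 2.450 → a = ∂h/∂x = -0.008167
Back-substitute: b = ∂h/∂y = +0.01150.
|∇h| = √(-0.008167² + 0.01150²) = 0.0141
Seepage velocity v = K·i/n = 2.9 × 0.0141 / 0.07 = 0.5841 m/day.
t = 750 / 0.5841 = 1284 days = 3.52 years.

3.5 years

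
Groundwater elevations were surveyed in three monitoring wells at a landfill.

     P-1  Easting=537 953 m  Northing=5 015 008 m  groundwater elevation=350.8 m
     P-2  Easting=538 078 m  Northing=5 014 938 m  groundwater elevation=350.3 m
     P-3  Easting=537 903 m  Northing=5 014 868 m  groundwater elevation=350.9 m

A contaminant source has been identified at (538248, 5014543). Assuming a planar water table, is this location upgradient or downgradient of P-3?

downgradient

Differences from P-1: to P-2 (Δx, Δy, Δh) = (125, -70, -0.5); to P-3 = (-50, -140, +0.1).
Determinant of the coordinate differences = 125·(-140) − (-50)·(-70) = -21000.
∂h/∂x = [(-0.5)·(-140) − (+0.1)·(-70)] / -21000 = -0.003667
∂h/∂y = [125·(+0.1) − (-50)·(-0.5)] / -21000 = +0.0005952
Head at (538248, 5014543) = 350.8 + (-0.003667)·(295) + (+0.0005952)·(-465) = 349.44 m.
That is lower than the 350.9 m at P-3, so the point is downgradient.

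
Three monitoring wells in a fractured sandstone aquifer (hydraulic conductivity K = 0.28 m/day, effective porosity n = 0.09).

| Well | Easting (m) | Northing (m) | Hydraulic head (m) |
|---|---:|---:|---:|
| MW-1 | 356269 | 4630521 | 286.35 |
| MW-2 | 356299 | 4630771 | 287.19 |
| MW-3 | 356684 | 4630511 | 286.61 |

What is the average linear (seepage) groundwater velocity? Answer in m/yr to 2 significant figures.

3.8 m/yr

Taking MW-1 as reference: MW-2−MW-1 = (30, 250, +0.84); MW-3−MW-1 = (415, -10, +0.26).
Solve a·Δx + b·Δy = Δh: det = 30·(-10) − 415·250 = -104050.
∂h/∂x = [(+0.84)·(-10) − (+0.26)·250] / -104050 = +0.0007054
∂h/∂y = [30·(+0.26) − 415·(+0.84)] / -104050 = +0.003275
|∇h| = √(0.0007054² + 0.003275²) = 0.00335
Seepage velocity v = K·i/n = 0.28 × 0.00335 / 0.09 = 0.01042 m/day = 3.806 m/yr.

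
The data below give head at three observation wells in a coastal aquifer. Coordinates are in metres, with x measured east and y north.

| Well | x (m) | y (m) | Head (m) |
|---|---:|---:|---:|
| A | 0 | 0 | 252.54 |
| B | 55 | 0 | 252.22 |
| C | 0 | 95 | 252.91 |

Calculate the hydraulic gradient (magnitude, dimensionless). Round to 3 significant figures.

0.00700

∂h/∂x = (252.22 − 252.54) / (55 − 0) = -0.005818
∂h/∂y = (252.91 − 252.54) / (95 − 0) = +0.003895
|∇h| = √(-0.005818² + 0.003895²) = 0.007001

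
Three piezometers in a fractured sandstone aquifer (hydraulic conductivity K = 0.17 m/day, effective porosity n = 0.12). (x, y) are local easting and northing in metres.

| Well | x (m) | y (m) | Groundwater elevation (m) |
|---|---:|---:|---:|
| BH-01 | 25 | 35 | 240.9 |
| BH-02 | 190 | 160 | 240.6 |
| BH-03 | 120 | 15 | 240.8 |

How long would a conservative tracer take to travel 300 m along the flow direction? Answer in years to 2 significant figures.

400 years

Differences from BH-01: to BH-02 (Δx, Δy, Δh) = (165, 125, -0.3); to BH-03 = (95, -20, -0.1).
Solve a·Δx + b·Δy = Δh: det = 165·(-20) − 95·125 = -15175.
∂h/∂x = [(-0.3)·(-20) − (-0.1)·125] / -15175 = -0.001219
∂h/∂y = [165·(-0.1) − 95·(-0.3)] / -15175 = -0.0007908
|∇h| = √(-0.001219² + -0.0007908²) = 0.001453
Seepage velocity v = K·i/n = 0.17 × 0.001453 / 0.12 = 0.002058 m/day.
t = 300 / 0.002058 = 1.458e+05 days = 399 years.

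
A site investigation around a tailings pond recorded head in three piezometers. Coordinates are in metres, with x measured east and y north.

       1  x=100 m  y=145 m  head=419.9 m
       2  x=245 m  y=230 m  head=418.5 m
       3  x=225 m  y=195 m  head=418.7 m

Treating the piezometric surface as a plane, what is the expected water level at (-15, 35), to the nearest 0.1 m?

421.0 m

Taking 1 as reference: 2−1 = (145, 85, -1.4); 3−1 = (125, 50, -1.2).
Determinant of the coordinate differences = 145·50 − 125·85 = -3375.
∂h/∂x = [(-1.4)·50 − (-1.2)·85] / -3375 = -0.009481
∂h/∂y = [145·(-1.2) − 125·(-1.4)] / -3375 = -0.0002963
h(-15, 35) = 419.9 + (-0.009481)·(-115) + (-0.0002963)·(-110) = 419.9 +1.090 +0.033 = 421.023 m.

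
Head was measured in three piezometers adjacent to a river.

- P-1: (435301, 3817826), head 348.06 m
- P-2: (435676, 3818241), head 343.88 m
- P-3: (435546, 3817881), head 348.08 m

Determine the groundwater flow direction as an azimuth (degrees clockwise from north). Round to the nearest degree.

Taking P-1 as reference: P-2−P-1 = (375, 415, -4.18); P-3−P-1 = (245, 55, +0.02).
Solve a·Δx + b·Δy = Δh: det = 375·55 − 245·415 = -81050.
∂h/∂x = [(-4.18)·55 − (+0.02)·415] / -81050 = +0.002939
∂h/∂y = [375·(+0.02) − 245·(-4.18)] / -81050 = -0.01273
Flow direction (−∇h) has components (-0.002939 E, +0.01273 N).
Azimuth = atan2(E, N) = atan2(-0.002939, +0.01273) = 347.0° ≈ 347°.

347°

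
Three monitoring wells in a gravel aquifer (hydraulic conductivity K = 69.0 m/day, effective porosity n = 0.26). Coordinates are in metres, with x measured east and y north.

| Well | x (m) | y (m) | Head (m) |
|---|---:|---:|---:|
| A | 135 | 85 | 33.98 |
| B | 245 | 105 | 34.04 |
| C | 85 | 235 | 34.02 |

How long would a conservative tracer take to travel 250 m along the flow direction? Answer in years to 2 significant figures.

4.1 years

Differences from A: to B (Δx, Δy, Δh) = (110, 20, +0.06); to C = (-50, 150, +0.04).
Solve a·Δx + b·Δy = Δh: det = 110·150 − (-50)·20 = 17500.
∂h/∂x = [(+0.06)·150 − (+0.04)·20] / 17500 = +0.0004686
∂h/∂y = [110·(+0.04) − (-50)·(+0.06)] / 17500 = +0.0004229
|∇h| = √(0.0004686² + 0.0004229²) = 0.0006312
Seepage velocity v = K·i/n = 69.0 × 0.0006312 / 0.26 = 0.1675 m/day.
t = 250 / 0.1675 = 1493 days = 4.09 years.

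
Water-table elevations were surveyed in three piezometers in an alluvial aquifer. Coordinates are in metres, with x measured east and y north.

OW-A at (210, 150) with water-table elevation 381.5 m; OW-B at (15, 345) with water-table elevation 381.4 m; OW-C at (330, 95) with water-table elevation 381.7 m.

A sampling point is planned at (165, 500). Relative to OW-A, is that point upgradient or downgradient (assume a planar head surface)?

Taking OW-A as reference: OW-B−OW-A = (-195, 195, -0.1); OW-C−OW-A = (120, -55, +0.2).
Solve a·Δx + b·Δy = Δh: det = (-195)·(-55) − 120·195 = -12675.
∂h/∂x = [(-0.1)·(-55) − (+0.2)·195] / -12675 = +0.002643
∂h/∂y = [(-195)·(+0.2) − 120·(-0.1)] / -12675 = +0.002130
Head at (165, 500) = 381.5 + (+0.002643)·(-45) + (+0.002130)·(350) = 382.13 m.
That is higher than the 381.5 m at OW-A, so the point is upgradient.

upgradient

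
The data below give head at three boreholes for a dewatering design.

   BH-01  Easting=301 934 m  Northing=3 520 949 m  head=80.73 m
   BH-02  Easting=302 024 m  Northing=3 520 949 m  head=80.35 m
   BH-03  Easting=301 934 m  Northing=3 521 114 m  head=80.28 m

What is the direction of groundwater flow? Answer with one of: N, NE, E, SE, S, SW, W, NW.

∂h/∂x = (80.35 − 80.73) / (302024 − 301934) = -0.004222
∂h/∂y = (80.28 − 80.73) / (3521114 − 3520949) = -0.002727
Flow = −∇h = (+0.004222 east, +0.002727 north), which points northeast.

NE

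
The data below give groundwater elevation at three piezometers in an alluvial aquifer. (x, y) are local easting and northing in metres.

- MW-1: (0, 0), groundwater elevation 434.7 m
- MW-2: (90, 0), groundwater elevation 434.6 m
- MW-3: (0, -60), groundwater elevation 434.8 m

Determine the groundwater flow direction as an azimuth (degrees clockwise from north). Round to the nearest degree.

∂h/∂x = (434.6 − 434.7) / (90 − 0) = -0.001111
∂h/∂y = (434.8 − 434.7) / (-60 − 0) = -0.001667
Flow direction (−∇h) has components (+0.001111 E, +0.001667 N).
Azimuth = atan2(E, N) = atan2(+0.001111, +0.001667) = 33.7° ≈ 034°.

034°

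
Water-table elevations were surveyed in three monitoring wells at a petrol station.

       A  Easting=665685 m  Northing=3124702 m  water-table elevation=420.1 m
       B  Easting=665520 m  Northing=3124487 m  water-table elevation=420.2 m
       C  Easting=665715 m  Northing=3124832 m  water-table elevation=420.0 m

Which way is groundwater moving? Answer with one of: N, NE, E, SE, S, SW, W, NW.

Differences from A: to B (Δx, Δy, Δh) = (-165, -215, +0.1); to C = (30, 130, -0.1).
Determinant of the coordinate differences = (-165)·130 − 30·(-215) = -15000.
∂h/∂x = [(+0.1)·130 − (-0.1)·(-215)] / -15000 = +0.0005667
∂h/∂y = [(-165)·(-0.1) − 30·(+0.1)] / -15000 = -0.0009000
Flow = −∇h = (-0.0005667 east, +0.0009000 north), which points northwest.

NW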